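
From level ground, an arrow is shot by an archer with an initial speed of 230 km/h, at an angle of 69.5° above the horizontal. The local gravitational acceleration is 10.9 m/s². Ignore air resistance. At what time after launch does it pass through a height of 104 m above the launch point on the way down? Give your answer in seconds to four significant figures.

8.816 s

Convert: 230 km/h = 230/3.6 = 63.89 m/s.
Components: vₓ = 63.89 cos 69.5° = 22.37 m/s, v_y0 = 63.89 sin 69.5° = 59.84 m/s.
Require v_y0 t − ½ g t² = 104, i.e. 5.450 t² − 59.84 t + 104 = 0.
t = [59.84 ± √(59.84² − 2·10.9·104)] / 10.9 = (59.84 ± 36.25) / 10.9, so t = 2.165 s or t = 8.816 s.
The descending-branch root is 8.816 s.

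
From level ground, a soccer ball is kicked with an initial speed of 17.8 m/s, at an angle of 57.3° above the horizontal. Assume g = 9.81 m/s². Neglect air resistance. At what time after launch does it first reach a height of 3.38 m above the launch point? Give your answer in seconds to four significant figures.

Components: vₓ = 17.80 cos 57.3° = 9.616 m/s, v_y0 = 17.80 sin 57.3° = 14.98 m/s.
Require v_y0 t − ½ g t² = 3.38, i.e. 4.905 t² − 14.98 t + 3.38 = 0.
Quadratic formula: t = (14.98 ± √158.05) / 9.81 = (14.98 ± 12.57) / 9.81 → t = 0.2454 s or 2.808 s.
The first (ascending) time is 0.2454 s.

0.2454 s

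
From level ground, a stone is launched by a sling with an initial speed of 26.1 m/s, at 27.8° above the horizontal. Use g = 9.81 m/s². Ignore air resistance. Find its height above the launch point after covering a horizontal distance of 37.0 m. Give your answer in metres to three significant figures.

vₓ = 26.10 cos 27.8° = 23.09 m/s; v_y0 = 26.10 sin 27.8° = 12.17 m/s.
At x = 37.0 m, t = x/vₓ = 37.0/23.09 = 1.603 s.
Height: y = v_y0 t − ½ g t² = 12.17 × 1.603 − 4.905 × 1.603² = 19.51 − 12.60 = 6.910 m.

6.91 m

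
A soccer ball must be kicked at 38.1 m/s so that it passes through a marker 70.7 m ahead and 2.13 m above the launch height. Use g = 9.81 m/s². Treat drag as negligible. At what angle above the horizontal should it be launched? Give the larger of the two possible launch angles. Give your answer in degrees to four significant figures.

Trajectory: y = x tanθ − g x² (1 + tan²θ)/(2v₀²). With x = 70.7, y = 2.13, v₀ = 38.1, g = 9.81:
16.89 tan²θ − 70.7 tanθ + (19.02) = 0.
tanθ = [70.7 ± √(70.7² − 4 × 16.89 × (19.02))] / (2 × 16.89) = (70.7 ± 60.94) / 33.78, giving tanθ = 0.2890 or 3.897.
θ = 16.12° or 75.61°; the larger is 75.61°.

75.61°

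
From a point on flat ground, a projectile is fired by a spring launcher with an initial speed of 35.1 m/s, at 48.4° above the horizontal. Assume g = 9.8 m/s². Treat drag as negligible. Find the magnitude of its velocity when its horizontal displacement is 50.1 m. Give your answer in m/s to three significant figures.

Components: vₓ = 35.10 cos 48.4° = 23.30 m/s, v_y0 = 35.10 sin 48.4° = 26.25 m/s.
At x = 50.1 m, t = x/vₓ = 50.1/23.30 = 2.150 s.
Vertical velocity there: v_y = v_y0 − g t = 26.25 − 9.80 × 2.150 = 5.179 m/s.
Speed: √(vₓ² + v_y²) = √(23.30² + 5.179²) = 23.87 m/s.

23.9 m/s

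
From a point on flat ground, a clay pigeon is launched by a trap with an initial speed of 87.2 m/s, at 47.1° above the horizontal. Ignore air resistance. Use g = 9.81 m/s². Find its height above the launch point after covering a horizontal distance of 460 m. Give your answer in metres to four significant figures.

200.5 m

Resolve: vₓ = 87.20 cos 47.1° = 59.36 m/s and v_y0 = 87.20 sin 47.1° = 63.88 m/s.
At x = 460 m, t = x/vₓ = 460/59.36 = 7.749 s.
Height: y = v_y0 t − ½ g t² = 63.88 × 7.749 − 4.905 × 7.749² = 495.0 − 294.6 = 200.5 m.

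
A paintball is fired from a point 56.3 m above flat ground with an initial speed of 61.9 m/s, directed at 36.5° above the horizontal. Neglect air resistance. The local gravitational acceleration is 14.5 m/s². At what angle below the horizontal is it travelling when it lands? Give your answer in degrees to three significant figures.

vₓ = 61.90 cos 36.5° = 49.76 m/s; v_y0 = 61.90 sin 36.5° = 36.82 m/s.
With up positive and y = 0 at the ground: y(t) = 56.3 + (36.82) t − 7.250 t². Setting y = 0 and taking the positive root: t = [36.82 + √(36.82² + 2·14.5·56.3)] / 14.5 = (36.82 + 54.67) / 14.5 = 6.309 s.
At impact: v_y = v_y0 − g t = −54.67 m/s; vₓ = 49.76 m/s.
Angle below horizontal: arctan(|v_y|/vₓ) = arctan(54.67/49.76) = 47.69°.

47.7°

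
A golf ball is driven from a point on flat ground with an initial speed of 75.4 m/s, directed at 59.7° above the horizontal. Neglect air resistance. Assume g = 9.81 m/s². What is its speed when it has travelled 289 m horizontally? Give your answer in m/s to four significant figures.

39.19 m/s

Resolve: vₓ = 75.40 cos 59.7° = 38.04 m/s and v_y0 = 75.40 sin 59.7° = 65.10 m/s.
Time to reach x = 289 m: t = x/vₓ = 289/38.04 = 7.597 s.
Vertical velocity there: v_y = v_y0 − g t = 65.10 − 9.81 × 7.597 = −9.426 m/s.
Speed: √(vₓ² + v_y²) = √(38.04² + 9.426²) = 39.19 m/s.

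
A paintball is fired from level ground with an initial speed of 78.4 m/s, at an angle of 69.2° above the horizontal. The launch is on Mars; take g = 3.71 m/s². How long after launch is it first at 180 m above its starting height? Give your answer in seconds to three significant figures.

vₓ = 78.40 cos 69.2° = 27.84 m/s; v_y0 = 78.40 sin 69.2° = 73.29 m/s.
Height y(t) = 73.29 t − 1.855 t² = 180 gives 1.855 t² − 73.29 t + 180 = 0.
Quadratic formula: t = (73.29 ± √4035.9) / 3.71 = (73.29 ± 63.53) / 3.71 → t = 2.631 s or 36.88 s.
The first (ascending) time is 2.631 s.

2.63 s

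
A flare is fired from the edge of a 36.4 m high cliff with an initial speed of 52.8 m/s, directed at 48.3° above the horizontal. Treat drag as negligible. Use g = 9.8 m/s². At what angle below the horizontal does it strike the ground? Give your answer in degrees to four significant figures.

53.59°

Resolve: vₓ = 52.80 cos 48.3° = 35.12 m/s and v_y0 = 52.80 sin 48.3° = 39.42 m/s.
Vertical motion (up positive, ground at y = 0): 4.900 t² − (39.42) t − 36.4 = 0, so t = (39.42 + √(39.42² + 2·9.80·36.4)) / 9.80 = (39.42 + 47.62) / 9.80 = 8.882 s.
At impact: v_y = v_y0 − g t = −47.62 m/s; vₓ = 35.12 m/s.
Angle below horizontal: arctan(|v_y|/vₓ) = arctan(47.62/35.12) = 53.59°.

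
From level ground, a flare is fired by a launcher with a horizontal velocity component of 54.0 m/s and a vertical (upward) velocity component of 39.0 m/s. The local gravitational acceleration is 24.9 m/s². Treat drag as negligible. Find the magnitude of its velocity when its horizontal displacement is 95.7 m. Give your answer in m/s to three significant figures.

54.2 m/s

Time to reach x = 95.7 m: t = x/vₓ = 95.7/54.00 = 1.772 s.
Vertical velocity there: v_y = v_y0 − g t = 39.00 − 24.9 × 1.772 = −5.128 m/s.
Speed: √(vₓ² + v_y²) = √(54.00² + 5.128²) = 54.24 m/s.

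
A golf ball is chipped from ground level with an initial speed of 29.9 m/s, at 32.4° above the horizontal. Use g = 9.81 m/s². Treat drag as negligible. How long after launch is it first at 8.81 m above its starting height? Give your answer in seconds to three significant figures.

Resolve: vₓ = 29.90 cos 32.4° = 25.25 m/s and v_y0 = 29.90 sin 32.4° = 16.02 m/s.
Require v_y0 t − ½ g t² = 8.81, i.e. 4.905 t² − 16.02 t + 8.81 = 0.
t = [16.02 ± √(16.02² − 2·9.81·8.81)] / 9.81 = (16.02 ± 9.156) / 9.81, so t = 0.6998 s or t = 2.566 s.
The first (ascending) time is 0.6998 s.

0.700 s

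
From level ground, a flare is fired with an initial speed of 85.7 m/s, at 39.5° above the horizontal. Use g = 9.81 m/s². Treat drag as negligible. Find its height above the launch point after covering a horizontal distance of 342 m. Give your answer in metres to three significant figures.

151 m

Horizontal component vₓ = 85.70 cos 39.5° = 66.13 m/s; vertical v_y0 = 85.70 sin 39.5° = 54.51 m/s.
x = vₓ t ⇒ t = 342/66.13 = 5.172 s.
Height: y = v_y0 t − ½ g t² = 54.51 × 5.172 − 4.905 × 5.172² = 281.9 − 131.2 = 150.7 m.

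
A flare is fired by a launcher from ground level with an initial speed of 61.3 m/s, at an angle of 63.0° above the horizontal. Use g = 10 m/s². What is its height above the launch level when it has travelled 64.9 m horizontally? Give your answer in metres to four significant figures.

Components: vₓ = 61.30 cos 63.0° = 27.83 m/s, v_y0 = 61.30 sin 63.0° = 54.62 m/s.
x = vₓ t ⇒ t = 64.9/27.83 = 2.332 s.
Height: y = v_y0 t − ½ g t² = 54.62 × 2.332 − 5.000 × 2.332² = 127.4 − 27.19 = 100.2 m.

100.2 m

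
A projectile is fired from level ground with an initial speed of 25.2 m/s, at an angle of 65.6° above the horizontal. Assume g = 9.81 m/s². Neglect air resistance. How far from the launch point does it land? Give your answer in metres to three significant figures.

48.7 m

Components: vₓ = 25.20 cos 65.6° = 10.41 m/s, v_y0 = 25.20 sin 65.6° = 22.95 m/s.
Time aloft: T = 2 v_y0 / g = 2 × 22.95 / 9.81 = 4.679 s.
Horizontal distance R = vₓ T = 10.41 × 4.679 = 48.71 m.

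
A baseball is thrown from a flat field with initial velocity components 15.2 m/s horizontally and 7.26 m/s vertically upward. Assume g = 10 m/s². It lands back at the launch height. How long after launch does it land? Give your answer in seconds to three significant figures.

It returns to y = 0 when t = 2 v_y0 / g = 2(7.260)/10.0 = 1.452 s.

1.45 s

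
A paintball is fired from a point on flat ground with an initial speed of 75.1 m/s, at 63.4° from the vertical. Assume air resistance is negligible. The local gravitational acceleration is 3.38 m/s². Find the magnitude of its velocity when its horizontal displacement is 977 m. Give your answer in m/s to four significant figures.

68.93 m/s

Resolve: vₓ = 75.10 sin 63.4° = 67.15 m/s and v_y0 = 75.10 cos 63.4° = 33.63 m/s.
Time to reach x = 977 m: t = x/vₓ = 977/67.15 = 14.55 s.
Vertical velocity there: v_y = v_y0 − g t = 33.63 − 3.38 × 14.55 = −15.55 m/s.
Speed: √(vₓ² + v_y²) = √(67.15² + 15.55²) = 68.93 m/s.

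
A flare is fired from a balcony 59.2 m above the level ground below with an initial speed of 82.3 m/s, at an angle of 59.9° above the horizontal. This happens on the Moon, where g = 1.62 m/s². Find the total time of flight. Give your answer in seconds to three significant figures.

Horizontal component vₓ = 82.30 cos 59.9° = 41.27 m/s; vertical v_y0 = 82.30 sin 59.9° = 71.20 m/s.
Vertical motion (up positive, ground at y = 0): 0.8100 t² − (71.20) t − 59.2 = 0, so t = (71.20 + √(71.20² + 2·1.62·59.2)) / 1.62 = (71.20 + 72.54) / 1.62 = 88.73 s.

88.7 s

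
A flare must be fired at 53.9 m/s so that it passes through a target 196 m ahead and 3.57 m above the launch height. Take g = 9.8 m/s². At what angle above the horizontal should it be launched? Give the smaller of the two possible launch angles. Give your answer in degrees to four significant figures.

Trajectory: y = x tanθ − g x² (1 + tan²θ)/(2v₀²). With x = 196, y = 3.57, v₀ = 53.9, g = 9.80:
64.79 tan²θ − 196 tanθ + (68.36) = 0.
tanθ = [196 ± √(196² − 4 × 64.79 × (68.36))] / (2 × 64.79) = (196 ± 143.9) / 129.6, giving tanθ = 0.4023 or 2.623.
θ = 21.91° or 69.13°; the smaller is 21.91°.

21.91°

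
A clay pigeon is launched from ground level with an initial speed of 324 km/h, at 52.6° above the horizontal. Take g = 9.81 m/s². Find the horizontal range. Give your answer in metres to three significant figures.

797 m

Convert: 324 km/h = 324/3.6 = 90.00 m/s.
Resolve: vₓ = 90.00 cos 52.6° = 54.66 m/s and v_y0 = 90.00 sin 52.6° = 71.50 m/s.
Flight time T = 2 v_y0 / g = 14.58 s.
Range: R = vₓ T = 54.66 × 14.58 = 796.8 m.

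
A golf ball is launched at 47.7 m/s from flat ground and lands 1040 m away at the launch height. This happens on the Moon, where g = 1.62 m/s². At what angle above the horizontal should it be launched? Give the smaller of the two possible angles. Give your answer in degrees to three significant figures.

23.9°

Level-ground range R = v₀² sin(2θ)/g ⇒ sin(2θ) = gR/v₀² = 1.62 × 1040 / 47.7² = 0.7405.
2θ = 47.77° or 180° − 47.77° = 132.2°, so θ = 23.89° or 66.11°.
The smaller angle is 23.89°.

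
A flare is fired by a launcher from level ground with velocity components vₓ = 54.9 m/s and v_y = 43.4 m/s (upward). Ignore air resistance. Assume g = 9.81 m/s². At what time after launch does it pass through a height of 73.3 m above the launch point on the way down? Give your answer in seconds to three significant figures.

Set y = v_y0 t − ½ g t² = 73.3: 4.905 t² − 43.40 t + 73.3 = 0.
Quadratic formula: t = (43.40 ± √445.41) / 9.81 = (43.40 ± 21.10) / 9.81 → t = 2.273 s or 6.575 s.
The descending-branch root is 6.575 s.

6.58 s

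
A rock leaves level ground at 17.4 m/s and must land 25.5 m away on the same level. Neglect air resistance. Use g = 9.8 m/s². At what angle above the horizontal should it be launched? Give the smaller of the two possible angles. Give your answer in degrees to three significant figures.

27.8°

R = v₀² sin 2θ / g gives sin 2θ = gR/v₀² = 9.80·25.5/17.4² = 0.8254.
2θ = 55.63° or 180° − 55.63° = 124.4°, so θ = 27.81° or 62.19°.
The smaller angle is 27.81°.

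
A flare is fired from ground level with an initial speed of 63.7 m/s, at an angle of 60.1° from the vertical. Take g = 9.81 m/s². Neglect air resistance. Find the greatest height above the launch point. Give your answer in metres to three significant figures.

vₓ = 63.70 sin 60.1° = 55.22 m/s; v_y0 = 63.70 cos 60.1° = 31.75 m/s.
Peak height H = v_y0² / (2g) = 1008.3 / 19.62 = 51.39 m.

51.4 m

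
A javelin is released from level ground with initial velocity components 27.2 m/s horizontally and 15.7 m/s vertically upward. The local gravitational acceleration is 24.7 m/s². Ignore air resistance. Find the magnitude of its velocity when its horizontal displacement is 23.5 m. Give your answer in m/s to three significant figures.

27.8 m/s

At x = 23.5 m, t = x/vₓ = 23.5/27.20 = 0.8640 s.
Vertical velocity there: v_y = v_y0 − g t = 15.70 − 24.7 × 0.8640 = −5.640 m/s.
Speed: √(vₓ² + v_y²) = √(27.20² + 5.640²) = 27.78 m/s.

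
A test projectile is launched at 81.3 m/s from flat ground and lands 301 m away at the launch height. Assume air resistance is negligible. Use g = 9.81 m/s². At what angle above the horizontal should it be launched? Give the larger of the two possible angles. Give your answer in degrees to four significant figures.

76.73°

R = v₀² sin 2θ / g gives sin 2θ = gR/v₀² = 9.81·301/81.3² = 0.4467.
2θ = 26.53° or 180° − 26.53° = 153.5°, so θ = 13.27° or 76.73°.
The larger angle is 76.73°.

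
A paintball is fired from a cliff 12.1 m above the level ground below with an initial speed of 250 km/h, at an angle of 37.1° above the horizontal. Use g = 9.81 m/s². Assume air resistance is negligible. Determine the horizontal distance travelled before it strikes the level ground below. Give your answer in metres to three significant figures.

Convert: 250 km/h = 250/3.6 = 69.44 m/s.
Horizontal component vₓ = 69.44 cos 37.1° = 55.39 m/s; vertical v_y0 = 69.44 sin 37.1° = 41.89 m/s.
With up positive and y = 0 at the ground: y(t) = 12.1 + (41.89) t − 4.905 t². Setting y = 0 and taking the positive root: t = [41.89 + √(41.89² + 2·9.81·12.1)] / 9.81 = (41.89 + 44.63) / 9.81 = 8.820 s.
Horizontal distance: R = vₓ t = 55.39 × 8.820 = 488.5 m.

489 m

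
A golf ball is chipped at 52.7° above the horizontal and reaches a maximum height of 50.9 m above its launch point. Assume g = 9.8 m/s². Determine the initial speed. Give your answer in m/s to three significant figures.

39.7 m/s

At the peak v_y = 0, so v_y0 = √(2gH) = √(2 × 9.80 × 50.9) = 31.59 m/s.
v_y0 = v₀ sin θ ⇒ v₀ = 31.59 / sin 52.7° = 39.71 m/s.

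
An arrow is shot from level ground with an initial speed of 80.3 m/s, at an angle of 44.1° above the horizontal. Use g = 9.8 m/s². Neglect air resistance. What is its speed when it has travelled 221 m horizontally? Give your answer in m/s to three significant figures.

Components: vₓ = 80.30 cos 44.1° = 57.67 m/s, v_y0 = 80.30 sin 44.1° = 55.88 m/s.
At x = 221 m, t = x/vₓ = 221/57.67 = 3.832 s.
Vertical velocity there: v_y = v_y0 − g t = 55.88 − 9.80 × 3.832 = 18.32 m/s.
Speed: √(vₓ² + v_y²) = √(57.67² + 18.32²) = 60.51 m/s.

60.5 m/s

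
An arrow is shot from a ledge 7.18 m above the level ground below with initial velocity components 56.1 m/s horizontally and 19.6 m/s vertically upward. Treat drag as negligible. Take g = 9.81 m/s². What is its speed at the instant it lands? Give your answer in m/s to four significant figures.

Vertical motion (up positive, ground at y = 0): 4.905 t² − (19.60) t − 7.18 = 0, so t = (19.60 + √(19.60² + 2·9.81·7.18)) / 9.81 = (19.60 + 22.91) / 9.81 = 4.334 s.
Vertical velocity at impact: v_y = v_y0 − g t = 19.60 − 9.81 × 4.334 = −22.91 m/s.
Speed: |v| = √(vₓ² + v_y²) = √(56.10² + 22.91²) = 60.60 m/s.

60.60 m/s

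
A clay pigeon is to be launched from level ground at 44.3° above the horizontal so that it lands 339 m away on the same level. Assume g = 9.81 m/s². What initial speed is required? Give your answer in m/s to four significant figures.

On level ground R = v₀² sin 2θ / g ⇒ v₀ = √(gR / sin 2θ).
v₀ = √(9.81 × 339 / sin 88.60°) = √(3326 / 0.9997) = √3326.6 = 57.68 m/s.

57.68 m/s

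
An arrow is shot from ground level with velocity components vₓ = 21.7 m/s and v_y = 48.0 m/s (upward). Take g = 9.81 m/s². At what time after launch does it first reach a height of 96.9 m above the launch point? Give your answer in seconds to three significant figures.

Height y(t) = 48.00 t − 4.905 t² = 96.9 gives 4.905 t² − 48.00 t + 96.9 = 0.
Quadratic formula: t = (48.00 ± √402.82) / 9.81 = (48.00 ± 20.07) / 9.81 → t = 2.847 s or 6.939 s.
The first (ascending) time is 2.847 s.

2.85 s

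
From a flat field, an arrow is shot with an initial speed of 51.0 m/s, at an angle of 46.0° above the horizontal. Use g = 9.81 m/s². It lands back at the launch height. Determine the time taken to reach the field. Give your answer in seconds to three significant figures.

Components: vₓ = 51.00 cos 46.0° = 35.43 m/s, v_y0 = 51.00 sin 46.0° = 36.69 m/s.
Time of flight on level ground: T = 2 v_y0 / g = 2 × 36.69 / 9.81 = 7.479 s.

7.48 s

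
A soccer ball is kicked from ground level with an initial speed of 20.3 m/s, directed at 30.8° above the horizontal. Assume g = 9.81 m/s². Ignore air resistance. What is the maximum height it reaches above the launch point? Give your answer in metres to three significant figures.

Resolve: vₓ = 20.30 cos 30.8° = 17.44 m/s and v_y0 = 20.30 sin 30.8° = 10.39 m/s.
At the apex v_y = 0, so H = v_y0²/(2g) = 10.39²/19.62 = 5.507 m.

5.51 m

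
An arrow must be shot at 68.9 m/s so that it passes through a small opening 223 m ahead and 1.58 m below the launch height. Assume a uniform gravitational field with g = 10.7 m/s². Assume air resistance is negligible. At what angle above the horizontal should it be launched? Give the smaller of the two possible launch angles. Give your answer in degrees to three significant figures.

14.6°

Trajectory: y = x tanθ − g x² (1 + tan²θ)/(2v₀²). With x = 223, y = −1.58, v₀ = 68.9, g = 10.7:
56.04 tan²θ − 223 tanθ + (54.46) = 0.
tanθ = [223 ± √(223² − 4 × 56.04 × (54.46))] / (2 × 56.04) = (223 ± 193.7) / 112.1, giving tanθ = 0.2614 or 3.718.
θ = 14.65° or 74.94°; the smaller is 14.65°.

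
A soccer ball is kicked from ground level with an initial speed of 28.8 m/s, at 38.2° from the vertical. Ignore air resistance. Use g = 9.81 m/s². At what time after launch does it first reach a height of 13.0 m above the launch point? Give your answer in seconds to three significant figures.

Horizontal component vₓ = 28.80 sin 38.2° = 17.81 m/s; vertical v_y0 = 28.80 cos 38.2° = 22.63 m/s.
Set y = v_y0 t − ½ g t² = 13.0: 4.905 t² − 22.63 t + 13.0 = 0.
t = [22.63 ± √(22.63² − 2·9.81·13.0)] / 9.81 = (22.63 ± 16.04) / 9.81, so t = 0.6724 s or t = 3.942 s.
The first (ascending) time is 0.6724 s.

0.672 s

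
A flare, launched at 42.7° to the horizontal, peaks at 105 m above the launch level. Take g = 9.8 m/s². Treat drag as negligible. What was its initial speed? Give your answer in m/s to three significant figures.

At the peak v_y = 0, so v_y0 = √(2gH) = √(2 × 9.80 × 105) = 45.37 m/s.
v_y0 = v₀ sin θ ⇒ v₀ = 45.37 / sin 42.7° = 66.89 m/s.

66.9 m/s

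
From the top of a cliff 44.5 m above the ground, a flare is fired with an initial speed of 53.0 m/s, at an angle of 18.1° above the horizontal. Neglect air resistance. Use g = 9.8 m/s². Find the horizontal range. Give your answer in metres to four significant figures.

Horizontal component vₓ = 53.00 cos 18.1° = 50.38 m/s; vertical v_y0 = 53.00 sin 18.1° = 16.47 m/s.
Vertical motion (up positive, ground at y = 0): 4.900 t² − (16.47) t − 44.5 = 0, so t = (16.47 + √(16.47² + 2·9.80·44.5)) / 9.80 = (16.47 + 33.81) / 9.80 = 5.131 s.
Horizontal distance: R = vₓ t = 50.38 × 5.131 = 258.5 m.

258.5 m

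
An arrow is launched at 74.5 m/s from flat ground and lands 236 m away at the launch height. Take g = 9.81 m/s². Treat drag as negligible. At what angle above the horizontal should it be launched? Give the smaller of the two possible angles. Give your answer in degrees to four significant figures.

From R = (v₀²/g) sin 2θ: sin 2θ = 9.81 × 236 / 5550.2 = 0.4171.
2θ = 24.65° or 180° − 24.65° = 155.3°, so θ = 12.33° or 77.67°.
The smaller angle is 12.33°.

12.33°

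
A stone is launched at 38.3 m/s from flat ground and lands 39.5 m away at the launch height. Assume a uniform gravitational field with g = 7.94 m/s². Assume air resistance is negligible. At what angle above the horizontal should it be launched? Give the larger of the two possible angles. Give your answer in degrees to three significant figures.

83.8°

From R = (v₀²/g) sin 2θ: sin 2θ = 7.94 × 39.5 / 1466.9 = 0.2138.
2θ = 12.35° or 180° − 12.35° = 167.7°, so θ = 6.173° or 83.83°.
The larger angle is 83.83°.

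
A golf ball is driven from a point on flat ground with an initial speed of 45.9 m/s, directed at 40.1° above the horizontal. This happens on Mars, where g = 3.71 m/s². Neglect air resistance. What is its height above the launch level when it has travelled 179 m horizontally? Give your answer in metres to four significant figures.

Components: vₓ = 45.90 cos 40.1° = 35.11 m/s, v_y0 = 45.90 sin 40.1° = 29.57 m/s.
At x = 179 m, t = x/vₓ = 179/35.11 = 5.098 s.
Height: y = v_y0 t − ½ g t² = 29.57 × 5.098 − 1.855 × 5.098² = 150.7 − 48.22 = 102.5 m.

102.5 m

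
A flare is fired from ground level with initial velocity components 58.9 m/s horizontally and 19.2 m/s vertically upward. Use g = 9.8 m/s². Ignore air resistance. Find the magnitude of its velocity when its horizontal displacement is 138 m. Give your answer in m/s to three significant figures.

x = vₓ t ⇒ t = 138/58.90 = 2.343 s.
Vertical velocity there: v_y = v_y0 − g t = 19.20 − 9.80 × 2.343 = −3.761 m/s.
Speed: √(vₓ² + v_y²) = √(58.90² + 3.761²) = 59.02 m/s.

59.0 m/s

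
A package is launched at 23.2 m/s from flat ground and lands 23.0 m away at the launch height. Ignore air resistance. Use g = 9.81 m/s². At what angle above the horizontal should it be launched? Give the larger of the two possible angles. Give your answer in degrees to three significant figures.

Level-ground range R = v₀² sin(2θ)/g ⇒ sin(2θ) = gR/v₀² = 9.81 × 23.0 / 23.2² = 0.4192.
2θ = 24.78° or 180° − 24.78° = 155.2°, so θ = 12.39° or 77.61°.
The larger angle is 77.61°.

77.6°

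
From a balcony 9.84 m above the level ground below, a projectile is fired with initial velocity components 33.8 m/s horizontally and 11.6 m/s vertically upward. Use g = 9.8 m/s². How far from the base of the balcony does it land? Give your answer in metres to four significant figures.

102.4 m

Vertical motion (up positive, ground at y = 0): 4.900 t² − (11.60) t − 9.84 = 0, so t = (11.60 + √(11.60² + 2·9.80·9.84)) / 9.80 = (11.60 + 18.09) / 9.80 = 3.030 s.
Horizontal distance: R = vₓ t = 33.80 × 3.030 = 102.4 m.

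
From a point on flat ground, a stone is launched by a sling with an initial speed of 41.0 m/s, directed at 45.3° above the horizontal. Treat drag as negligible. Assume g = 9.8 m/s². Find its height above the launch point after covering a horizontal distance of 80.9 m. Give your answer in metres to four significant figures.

43.19 m

vₓ = 41.00 cos 45.3° = 28.84 m/s; v_y0 = 41.00 sin 45.3° = 29.14 m/s.
At x = 80.9 m, t = x/vₓ = 80.9/28.84 = 2.805 s.
Height: y = v_y0 t − ½ g t² = 29.14 × 2.805 − 4.900 × 2.805² = 81.75 − 38.56 = 43.19 m.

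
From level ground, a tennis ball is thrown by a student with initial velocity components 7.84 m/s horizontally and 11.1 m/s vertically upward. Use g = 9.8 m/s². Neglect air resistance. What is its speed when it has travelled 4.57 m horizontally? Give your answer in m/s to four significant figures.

9.513 m/s

Time to reach x = 4.57 m: t = x/vₓ = 4.57/7.840 = 0.5829 s.
Vertical velocity there: v_y = v_y0 − g t = 11.10 − 9.80 × 0.5829 = 5.387 m/s.
Speed: √(vₓ² + v_y²) = √(7.840² + 5.387²) = 9.513 m/s.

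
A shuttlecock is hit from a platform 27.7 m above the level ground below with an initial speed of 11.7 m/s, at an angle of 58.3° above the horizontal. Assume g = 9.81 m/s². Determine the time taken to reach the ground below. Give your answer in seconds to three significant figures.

vₓ = 11.70 cos 58.3° = 6.148 m/s; v_y0 = 11.70 sin 58.3° = 9.954 m/s.
Vertical motion (up positive, ground at y = 0): 4.905 t² − (9.954) t − 27.7 = 0, so t = (9.954 + √(9.954² + 2·9.81·27.7)) / 9.81 = (9.954 + 25.35) / 9.81 = 3.599 s.

3.60 s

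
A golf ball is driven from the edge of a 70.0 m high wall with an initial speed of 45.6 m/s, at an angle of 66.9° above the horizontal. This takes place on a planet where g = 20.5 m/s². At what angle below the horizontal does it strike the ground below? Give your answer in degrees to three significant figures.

75.3°

Horizontal component vₓ = 45.60 cos 66.9° = 17.89 m/s; vertical v_y0 = 45.60 sin 66.9° = 41.94 m/s.
With up positive and y = 0 at the ground: y(t) = 70.0 + (41.94) t − 10.25 t². Setting y = 0 and taking the positive root: t = [41.94 + √(41.94² + 2·20.5·70.0)] / 20.5 = (41.94 + 68.04) / 20.5 = 5.365 s.
At impact: v_y = v_y0 − g t = −68.04 m/s; vₓ = 17.89 m/s.
Angle below horizontal: arctan(|v_y|/vₓ) = arctan(68.04/17.89) = 75.27°.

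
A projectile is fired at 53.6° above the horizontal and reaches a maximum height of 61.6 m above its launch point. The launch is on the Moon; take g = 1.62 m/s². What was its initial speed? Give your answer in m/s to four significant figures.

17.55 m/s

At the peak v_y = 0, so v_y0 = √(2gH) = √(2 × 1.62 × 61.6) = 14.13 m/s.
v_y0 = v₀ sin θ ⇒ v₀ = 14.13 / sin 53.6° = 17.55 m/s.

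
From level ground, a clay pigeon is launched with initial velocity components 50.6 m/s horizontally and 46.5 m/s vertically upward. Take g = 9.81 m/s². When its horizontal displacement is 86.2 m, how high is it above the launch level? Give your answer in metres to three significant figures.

65.0 m

At x = 86.2 m, t = x/vₓ = 86.2/50.60 = 1.704 s.
Height: y = v_y0 t − ½ g t² = 46.50 × 1.704 − 4.905 × 1.704² = 79.22 − 14.23 = 64.98 m.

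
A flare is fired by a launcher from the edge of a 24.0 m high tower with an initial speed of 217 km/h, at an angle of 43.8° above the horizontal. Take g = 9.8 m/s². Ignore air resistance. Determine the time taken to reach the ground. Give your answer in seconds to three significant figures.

Convert: 217 km/h = 217/3.6 = 60.28 m/s.
vₓ = 60.28 cos 43.8° = 43.51 m/s; v_y0 = 60.28 sin 43.8° = 41.72 m/s.
Vertical motion (up positive, ground at y = 0): 4.900 t² − (41.72) t − 24.0 = 0, so t = (41.72 + √(41.72² + 2·9.80·24.0)) / 9.80 = (41.72 + 47.02) / 9.80 = 9.055 s.

9.06 s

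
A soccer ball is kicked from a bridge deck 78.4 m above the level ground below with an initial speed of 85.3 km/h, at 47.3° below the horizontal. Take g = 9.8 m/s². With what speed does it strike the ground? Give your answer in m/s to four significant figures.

45.80 m/s

Convert: 85.3 km/h = 85.3/3.6 = 23.69 m/s.
Resolve: vₓ = 23.69 cos 47.3° = 16.07 m/s and v_y0 = −17.41 m/s (downward).
Vertical motion (up positive, ground at y = 0): 4.900 t² − (−17.41) t − 78.4 = 0, so t = (−17.41 + √(17.41² + 2·9.80·78.4)) / 9.80 = (−17.41 + 42.89) / 9.80 = 2.600 s.
Vertical velocity at impact: v_y = v_y0 − g t = −17.41 − 9.80 × 2.600 = −42.89 m/s.
Speed: |v| = √(vₓ² + v_y²) = √(16.07² + 42.89²) = 45.80 m/s.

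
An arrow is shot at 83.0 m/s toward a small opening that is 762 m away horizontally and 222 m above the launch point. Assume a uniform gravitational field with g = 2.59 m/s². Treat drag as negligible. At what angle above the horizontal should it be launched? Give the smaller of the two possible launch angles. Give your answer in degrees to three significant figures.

25.0°

Trajectory: y = x tanθ − g x² (1 + tan²θ)/(2v₀²). With x = 762, y = 222, v₀ = 83.0, g = 2.59:
109.1 tan²θ − 762 tanθ + (331.1) = 0.
tanθ = [762 ± √(762² − 4 × 109.1 × (331.1))] / (2 × 109.1) = (762 ± 660.4) / 218.3, giving tanθ = 0.4656 or 6.516.
θ = 24.97° or 81.27°; the smaller is 24.97°.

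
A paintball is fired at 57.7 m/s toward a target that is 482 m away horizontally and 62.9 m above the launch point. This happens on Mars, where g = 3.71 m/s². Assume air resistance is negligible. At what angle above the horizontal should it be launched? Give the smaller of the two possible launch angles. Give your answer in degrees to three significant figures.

Trajectory: y = x tanθ − g x² (1 + tan²θ)/(2v₀²). With x = 482, y = 62.9, v₀ = 57.7, g = 3.71:
129.4 tan²θ − 482 tanθ + (192.3) = 0.
tanθ = [482 ± √(482² − 4 × 129.4 × (192.3))] / (2 × 129.4) = (482 ± 364.3) / 258.9, giving tanθ = 0.4545 or 3.269.
θ = 24.44° or 72.99°; the smaller is 24.44°.

24.4°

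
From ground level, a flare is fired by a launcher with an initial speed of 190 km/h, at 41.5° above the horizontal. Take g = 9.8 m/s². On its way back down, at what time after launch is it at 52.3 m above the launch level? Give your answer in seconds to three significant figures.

5.00 s

Convert: 190 km/h = 190/3.6 = 52.78 m/s.
Components: vₓ = 52.78 cos 41.5° = 39.53 m/s, v_y0 = 52.78 sin 41.5° = 34.97 m/s.
Height y(t) = 34.97 t − 4.900 t² = 52.3 gives 4.900 t² − 34.97 t + 52.3 = 0.
Quadratic formula: t = (34.97 ± √197.93) / 9.80 = (34.97 ± 14.07) / 9.80 → t = 2.133 s or 5.004 s.
The descending-branch root is 5.004 s.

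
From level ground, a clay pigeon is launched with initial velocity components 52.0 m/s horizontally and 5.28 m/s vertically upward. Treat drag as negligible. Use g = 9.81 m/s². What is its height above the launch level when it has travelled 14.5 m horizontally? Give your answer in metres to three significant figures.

1.09 m

Time to reach x = 14.5 m: t = x/vₓ = 14.5/52.00 = 0.2788 s.
Height: y = v_y0 t − ½ g t² = 5.280 × 0.2788 − 4.905 × 0.2788² = 1.472 − 0.3814 = 1.091 m.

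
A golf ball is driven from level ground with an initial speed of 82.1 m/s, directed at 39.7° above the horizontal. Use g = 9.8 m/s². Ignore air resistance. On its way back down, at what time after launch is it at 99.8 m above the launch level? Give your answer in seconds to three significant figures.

8.23 s

Horizontal component vₓ = 82.10 cos 39.7° = 63.17 m/s; vertical v_y0 = 82.10 sin 39.7° = 52.44 m/s.
Set y = v_y0 t − ½ g t² = 99.8: 4.900 t² − 52.44 t + 99.8 = 0.
t = [52.44 ± √(52.44² − 2·9.80·99.8)] / 9.80 = (52.44 ± 28.18) / 9.80, so t = 2.476 s or t = 8.227 s.
The descending-branch root is 8.227 s.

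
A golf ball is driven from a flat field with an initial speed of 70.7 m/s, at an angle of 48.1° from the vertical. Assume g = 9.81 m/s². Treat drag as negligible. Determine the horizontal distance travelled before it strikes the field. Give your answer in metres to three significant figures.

Components: vₓ = 70.70 sin 48.1° = 52.62 m/s, v_y0 = 70.70 cos 48.1° = 47.22 m/s.
Time aloft: T = 2 v_y0 / g = 2 × 47.22 / 9.81 = 9.626 s.
Range: R = vₓ T = 52.62 × 9.626 = 506.5 m.

507 m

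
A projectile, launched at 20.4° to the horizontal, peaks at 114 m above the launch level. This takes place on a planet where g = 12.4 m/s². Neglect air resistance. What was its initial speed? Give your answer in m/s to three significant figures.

153 m/s

At the peak v_y = 0, so v_y0 = √(2gH) = √(2 × 12.4 × 114) = 53.17 m/s.
v_y0 = v₀ sin θ ⇒ v₀ = 53.17 / sin 20.4° = 152.5 m/s.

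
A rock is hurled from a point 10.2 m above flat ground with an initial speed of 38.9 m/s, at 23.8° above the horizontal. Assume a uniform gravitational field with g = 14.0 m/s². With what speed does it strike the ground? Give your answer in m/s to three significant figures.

Resolve: vₓ = 38.90 cos 23.8° = 35.59 m/s and v_y0 = 38.90 sin 23.8° = 15.70 m/s.
Vertical motion (up positive, ground at y = 0): 7.000 t² − (15.70) t − 10.2 = 0, so t = (15.70 + √(15.70² + 2·14.0·10.2)) / 14.0 = (15.70 + 23.07) / 14.0 = 2.769 s.
Vertical velocity at impact: v_y = v_y0 − g t = 15.70 − 14.0 × 2.769 = −23.07 m/s.
Speed: |v| = √(vₓ² + v_y²) = √(35.59² + 23.07²) = 42.41 m/s.

42.4 m/s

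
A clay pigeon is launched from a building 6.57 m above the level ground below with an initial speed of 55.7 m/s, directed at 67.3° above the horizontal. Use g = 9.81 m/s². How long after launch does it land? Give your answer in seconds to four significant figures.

vₓ = 55.70 cos 67.3° = 21.49 m/s; v_y0 = 55.70 sin 67.3° = 51.39 m/s.
Vertical motion (up positive, ground at y = 0): 4.905 t² − (51.39) t − 6.57 = 0, so t = (51.39 + √(51.39² + 2·9.81·6.57)) / 9.81 = (51.39 + 52.62) / 9.81 = 10.60 s.

10.60 s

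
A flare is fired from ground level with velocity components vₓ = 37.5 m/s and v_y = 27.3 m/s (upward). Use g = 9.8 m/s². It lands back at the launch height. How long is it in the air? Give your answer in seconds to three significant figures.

Time of flight on level ground: T = 2 v_y0 / g = 2 × 27.30 / 9.80 = 5.571 s.

5.57 s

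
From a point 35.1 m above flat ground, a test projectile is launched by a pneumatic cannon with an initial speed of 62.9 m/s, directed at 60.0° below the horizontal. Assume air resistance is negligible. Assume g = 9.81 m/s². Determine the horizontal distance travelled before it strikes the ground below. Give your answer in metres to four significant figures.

19.21 m

vₓ = 62.90 cos 60.0° = 31.45 m/s; v_y0 = −54.47 m/s (downward).
With up positive and y = 0 at the ground: y(t) = 35.1 + (−54.47) t − 4.905 t². Setting y = 0 and taking the positive root: t = [−54.47 + √(54.47² + 2·9.81·35.1)] / 9.81 = (−54.47 + 60.46) / 9.81 = 0.6108 s.
Horizontal distance: R = vₓ t = 31.45 × 0.6108 = 19.21 m.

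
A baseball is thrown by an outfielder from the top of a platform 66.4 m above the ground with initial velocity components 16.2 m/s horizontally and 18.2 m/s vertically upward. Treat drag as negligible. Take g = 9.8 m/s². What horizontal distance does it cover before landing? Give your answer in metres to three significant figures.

96.9 m

With up positive and y = 0 at the ground: y(t) = 66.4 + (18.20) t − 4.900 t². Setting y = 0 and taking the positive root: t = [18.20 + √(18.20² + 2·9.80·66.4)] / 9.80 = (18.20 + 40.41) / 9.80 = 5.980 s.
Horizontal distance: R = vₓ t = 16.20 × 5.980 = 96.88 m.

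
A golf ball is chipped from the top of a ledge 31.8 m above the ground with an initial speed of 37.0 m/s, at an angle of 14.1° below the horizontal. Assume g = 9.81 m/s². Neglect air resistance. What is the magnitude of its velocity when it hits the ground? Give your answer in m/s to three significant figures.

44.6 m/s

Horizontal component vₓ = 37.00 cos 14.1° = 35.89 m/s; vertical v_y0 = −9.014 m/s (downward).
Vertical motion (up positive, ground at y = 0): 4.905 t² − (−9.014) t − 31.8 = 0, so t = (−9.014 + √(9.014² + 2·9.81·31.8)) / 9.81 = (−9.014 + 26.55) / 9.81 = 1.788 s.
Vertical velocity at impact: v_y = v_y0 − g t = −9.014 − 9.81 × 1.788 = −26.55 m/s.
Speed: |v| = √(vₓ² + v_y²) = √(35.89² + 26.55²) = 44.64 m/s.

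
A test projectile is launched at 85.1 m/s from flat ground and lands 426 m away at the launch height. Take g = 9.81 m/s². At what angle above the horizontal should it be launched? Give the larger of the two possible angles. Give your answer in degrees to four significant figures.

Level-ground range R = v₀² sin(2θ)/g ⇒ sin(2θ) = gR/v₀² = 9.81 × 426 / 85.1² = 0.5771.
2θ = 35.24° or 180° − 35.24° = 144.8°, so θ = 17.62° or 72.38°.
The larger angle is 72.38°.

72.38°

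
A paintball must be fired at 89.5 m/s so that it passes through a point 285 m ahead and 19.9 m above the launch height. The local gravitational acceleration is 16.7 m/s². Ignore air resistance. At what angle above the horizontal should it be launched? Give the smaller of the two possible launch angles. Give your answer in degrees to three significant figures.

22.7°

Trajectory: y = x tanθ − g x² (1 + tan²θ)/(2v₀²). With x = 285, y = 19.9, v₀ = 89.5, g = 16.7:
84.67 tan²θ − 285 tanθ + (104.6) = 0.
tanθ = [285 ± √(285² − 4 × 84.67 × (104.6))] / (2 × 84.67) = (285 ± 214.0) / 169.3, giving tanθ = 0.4191 or 2.947.
θ = 22.74° or 71.26°; the smaller is 22.74°.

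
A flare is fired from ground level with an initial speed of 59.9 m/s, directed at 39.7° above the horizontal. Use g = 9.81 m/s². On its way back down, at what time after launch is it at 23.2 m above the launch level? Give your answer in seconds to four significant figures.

7.138 s

vₓ = 59.90 cos 39.7° = 46.09 m/s; v_y0 = 59.90 sin 39.7° = 38.26 m/s.
Require v_y0 t − ½ g t² = 23.2, i.e. 4.905 t² − 38.26 t + 23.2 = 0.
t = [38.26 ± √(38.26² − 2·9.81·23.2)] / 9.81 = (38.26 ± 31.76) / 9.81, so t = 0.6626 s or t = 7.138 s.
The descending-branch root is 7.138 s.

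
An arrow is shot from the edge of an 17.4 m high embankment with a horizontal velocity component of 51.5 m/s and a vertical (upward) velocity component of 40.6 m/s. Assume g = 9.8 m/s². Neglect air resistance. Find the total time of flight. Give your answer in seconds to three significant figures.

With up positive and y = 0 at the ground: y(t) = 17.4 + (40.60) t − 4.900 t². Setting y = 0 and taking the positive root: t = [40.60 + √(40.60² + 2·9.80·17.4)] / 9.80 = (40.60 + 44.60) / 9.80 = 8.694 s.

8.69 s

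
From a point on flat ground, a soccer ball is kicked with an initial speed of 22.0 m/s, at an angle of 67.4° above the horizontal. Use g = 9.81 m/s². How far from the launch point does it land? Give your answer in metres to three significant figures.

35.0 m

Resolve: vₓ = 22.00 cos 67.4° = 8.454 m/s and v_y0 = 22.00 sin 67.4° = 20.31 m/s.
Time aloft: T = 2 v_y0 / g = 2 × 20.31 / 9.81 = 4.141 s.
Horizontal distance R = vₓ T = 8.454 × 4.141 = 35.01 m.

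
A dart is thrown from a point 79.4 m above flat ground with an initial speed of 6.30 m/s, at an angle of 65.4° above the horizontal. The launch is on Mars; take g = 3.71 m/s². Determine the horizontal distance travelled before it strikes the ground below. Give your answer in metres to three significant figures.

vₓ = 6.300 cos 65.4° = 2.623 m/s; v_y0 = 6.300 sin 65.4° = 5.728 m/s.
The projectile lands when y = 79.4 + (5.728) t − ½·3.71·t² = 0. Positive root: t = (5.728 + √(5.728² + 2·3.71·79.4)) / 3.71 = (5.728 + 24.94) / 3.71 = 8.266 s.
Horizontal distance: R = vₓ t = 2.623 × 8.266 = 21.68 m.

21.7 m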